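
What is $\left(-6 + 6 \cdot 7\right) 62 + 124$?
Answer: $2356$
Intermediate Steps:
$\left(-6 + 6 \cdot 7\right) 62 + 124 = \left(-6 + 42\right) 62 + 124 = 36 \cdot 62 + 124 = 2232 + 124 = 2356$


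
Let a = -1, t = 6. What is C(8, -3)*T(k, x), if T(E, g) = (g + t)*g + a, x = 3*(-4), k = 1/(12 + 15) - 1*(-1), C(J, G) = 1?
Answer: 71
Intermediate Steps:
k = 28/27 (k = 1/27 + 1 = 28/27 ≈ 1.0370)
x = -12
T(E, g) = -1 + g*(6 + g) (T(E, g) = (g + 6)*g - 1 = (6 + g)*g - 1 = g*(6 + g) - 1 = -1 + g*(6 + g))
C(8, -3)*T(k, x) = 1*(-1 + (-12)**2 + 6*(-12)) = 1*(-1 + 144 - 72) = 1*71 = 71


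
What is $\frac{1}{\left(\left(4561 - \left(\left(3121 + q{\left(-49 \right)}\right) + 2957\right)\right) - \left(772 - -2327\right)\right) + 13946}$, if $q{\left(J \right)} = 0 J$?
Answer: $\frac{1}{9330} \approx 0.00010718$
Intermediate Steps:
$q{\left(J \right)} = 0$
$\frac{1}{\left(\left(4561 - \left(\left(3121 + q{\left(-49 \right)}\right) + 2957\right)\right) - \left(772 - -2327\right)\right) + 13946} = \frac{1}{\left(\left(4561 - \left(\left(3121 + 0\right) + 2957\right)\right) - \left(772 - -2327\right)\right) + 13946} = \frac{1}{\left(\left(4561 - \left(3121 + 2957\right)\right) - \left(772 + 2327\right)\right) + 13946} = \frac{1}{\left(\left(4561 - 6078\right) - 3099\right) + 13946} = \frac{1}{\left(-1517 - 3099\right) + 13946} = \frac{1}{-4616 + 13946} = \frac{1}{9330}$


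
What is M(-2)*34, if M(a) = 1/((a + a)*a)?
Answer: 17/4 ≈ 4.2500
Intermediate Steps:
M(a) = 1/(2*a²) (M(a) = 1/(((2*a))*a) = (1/(2*a))/a = 1/(2*a²))
M(-2)*34 = ((½)/(-2)²)*34 = ((½)*(¼))*34 = (⅛)*34 = 17/4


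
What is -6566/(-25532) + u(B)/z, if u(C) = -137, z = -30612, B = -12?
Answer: 51124069/195396396 ≈ 0.26164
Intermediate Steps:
-6566/(-25532) + u(B)/z = -6566/(-25532) - 137/(-30612) = -6566*(-1/25532) - 137*(-1/30612) = 3283/12766 + 137/30612 = 51124069/195396396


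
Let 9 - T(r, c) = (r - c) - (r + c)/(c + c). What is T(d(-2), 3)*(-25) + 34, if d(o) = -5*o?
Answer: -421/6 ≈ -70.167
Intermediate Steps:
T(r, c) = 9 + c - r + (c + r)/(2*c) (T(r, c) = 9 - ((r - c) - (r + c)/(c + c)) = 9 - ((r - c) - (c + r)/(2*c)) = 9 - (r - c - (c + r)/(2*c)) = 9 + (c - r + (c + r)/(2*c)) = 9 + c - r + (c + r)/(2*c))
T(d(-2), 3)*(-25) + 34 = (19/2 + 3 - (-5)*(-2) + (1/2)*(-5*(-2))/3)*(-25) + 34 = (19/2 + 3 - 1*10 + (1/2)*10*(1/3))*(-25) + 34 = (19/2 + 3 - 10 + 5/3)*(-25) + 34 = (25/6)*(-25) + 34 = -625/6 + 34 = -421/6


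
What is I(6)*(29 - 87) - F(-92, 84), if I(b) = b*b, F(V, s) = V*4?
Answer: -1720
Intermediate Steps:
F(V, s) = 4*V
I(b) = b**2
I(6)*(29 - 87) - F(-92, 84) = 6**2*(29 - 87) - 4*(-92) = 36*(-58) - 1*(-368) = -2088 + 368 = -1720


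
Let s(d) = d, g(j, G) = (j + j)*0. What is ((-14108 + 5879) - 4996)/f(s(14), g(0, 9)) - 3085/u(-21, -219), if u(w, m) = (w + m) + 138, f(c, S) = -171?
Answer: 625495/5814 ≈ 107.58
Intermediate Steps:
g(j, G) = 0 (g(j, G) = (2*j)*0 = 0)
u(w, m) = 138 + m + w (u(w, m) = (m + w) + 138 = 138 + m + w)
((-14108 + 5879) - 4996)/f(s(14), g(0, 9)) - 3085/u(-21, -219) = ((-14108 + 5879) - 4996)/(-171) - 3085/(138 - 219 - 21) = (-8229 - 4996)*(-1/171) - 3085/(-102) = -13225*(-1/171) - 3085*(-1/102) = 13225/171 + 3085/102 = 625495/5814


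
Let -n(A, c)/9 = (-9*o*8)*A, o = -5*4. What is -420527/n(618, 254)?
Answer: 420527/8009280 ≈ 0.052505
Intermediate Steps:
o = -20
n(A, c) = -12960*A (n(A, c) = -9*-9*(-20)*8*A = -9*180*8*A = -12960*A)
-420527/n(618, 254) = -420527/((-12960*618)) = -420527/(-8009280) = -420527*(-1/8009280) = 420527/8009280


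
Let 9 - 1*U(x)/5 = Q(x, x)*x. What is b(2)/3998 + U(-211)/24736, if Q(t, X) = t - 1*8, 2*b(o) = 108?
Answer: -57637641/6180908 ≈ -9.3251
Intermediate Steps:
b(o) = 54 (b(o) = (1/2)*108 = 54)
Q(t, X) = -8 + t (Q(t, X) = t - 8 = -8 + t)
U(x) = 45 - 5*x*(-8 + x) (U(x) = 45 - 5*(-8 + x)*x = 45 - 5*x*(-8 + x))
b(2)/3998 + U(-211)/24736 = 54/3998 + (45 - 5*(-211)*(-8 - 211))/24736 = 54*(1/3998) + (45 - 5*(-211)*(-219))*(1/24736) = 27/1999 + (45 - 231045)*(1/24736) = 27/1999 - 231000*1/24736 = 27/1999 - 28875/3092 = -57637641/6180908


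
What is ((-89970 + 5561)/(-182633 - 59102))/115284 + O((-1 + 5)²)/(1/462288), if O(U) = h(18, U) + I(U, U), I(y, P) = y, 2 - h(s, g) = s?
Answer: 6493/2143705980 ≈ 3.0289e-6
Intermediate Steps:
h(s, g) = 2 - s
O(U) = -16 + U (O(U) = (2 - 1*18) + U = (2 - 18) + U = -16 + U)
((-89970 + 5561)/(-182633 - 59102))/115284 + O((-1 + 5)²)/(1/462288) = ((-89970 + 5561)/(-182633 - 59102))/115284 + (-16 + (-1 + 5)²)/(1/462288) = -84409/(-241735)*(1/115284) + (-16 + 4²)/(1/462288) = -84409*(-1/241735)*(1/115284) + (-16 + 16)*462288 = (6493/18595)*(1/115284) + 0*462288 = 6493/2143705980 + 0 = 6493/2143705980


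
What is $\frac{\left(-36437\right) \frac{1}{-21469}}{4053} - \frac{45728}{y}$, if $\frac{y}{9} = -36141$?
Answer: $\frac{190039118069}{1347757631073} \approx 0.141$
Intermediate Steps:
$y = -325269$ ($y = 9 \left(-36141\right) = -325269$)
$\frac{\left(-36437\right) \frac{1}{-21469}}{4053} - \frac{45728}{y} = \frac{\left(-36437\right) \frac{1}{-21469}}{4053} - \frac{45728}{-325269} = \left(-36437\right) \left(- \frac{1}{21469}\right) \frac{1}{4053} - - \frac{45728}{325269} = \frac{36437}{21469} \cdot \frac{1}{4053} + \frac{45728}{325269} = \frac{36437}{87013857} + \frac{45728}{325269} = \frac{190039118069}{1347757631073}$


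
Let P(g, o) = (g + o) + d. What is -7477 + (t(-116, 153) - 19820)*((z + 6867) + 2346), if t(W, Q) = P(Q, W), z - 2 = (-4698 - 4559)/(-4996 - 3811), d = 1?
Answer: -1605686953823/8807 ≈ -1.8232e+8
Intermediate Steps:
P(g, o) = 1 + g + o (P(g, o) = (g + o) + 1 = 1 + g + o)
z = 26871/8807 (z = 2 + (-4698 - 4559)/(-4996 - 3811) = 2 - 9257/(-8807) = 2 - 9257*(-1/8807) = 2 + 9257/8807 = 26871/8807 ≈ 3.0511)
t(W, Q) = 1 + Q + W
-7477 + (t(-116, 153) - 19820)*((z + 6867) + 2346) = -7477 + ((1 + 153 - 116) - 19820)*((26871/8807 + 6867) + 2346) = -7477 + (38 - 19820)*(60504540/8807 + 2346) = -7477 - 19782*81165762/8807 = -7477 - 1605621103884/8807 = -1605686953823/8807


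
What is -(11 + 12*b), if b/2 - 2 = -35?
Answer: 781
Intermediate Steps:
b = -66 (b = 4 + 2*(-35) = 4 - 70 = -66)
-(11 + 12*b) = -(11 + 12*(-66)) = -(11 - 792) = -1*(-781) = 781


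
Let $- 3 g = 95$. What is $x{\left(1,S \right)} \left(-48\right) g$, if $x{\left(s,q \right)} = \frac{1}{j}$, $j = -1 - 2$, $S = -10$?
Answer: $- \frac{1520}{3} \approx -506.67$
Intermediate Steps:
$j = -3$
$x{\left(s,q \right)} = - \frac{1}{3}$ ($x{\left(s,q \right)} = \frac{1}{-3} = - \frac{1}{3}$)
$g = - \frac{95}{3}$ ($g = \left(- \frac{1}{3}\right) 95 = - \frac{95}{3} \approx -31.667$)
$x{\left(1,S \right)} \left(-48\right) g = \left(- \frac{1}{3}\right) \left(-48\right) \left(- \frac{95}{3}\right) = 16 \left(- \frac{95}{3}\right) = - \frac{1520}{3}$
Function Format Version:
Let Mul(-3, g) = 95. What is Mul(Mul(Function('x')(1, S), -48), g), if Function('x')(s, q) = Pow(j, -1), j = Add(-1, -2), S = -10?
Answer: Rational(-1520, 3) ≈ -506.67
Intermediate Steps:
j = -3
Function('x')(s, q) = Rational(-1, 3) (Function('x')(s, q) = Pow(-3, -1) = Rational(-1, 3))
g = Rational(-95, 3) (g = Mul(Rational(-1, 3), 95) = Rational(-95, 3) ≈ -31.667)
Mul(Mul(Function('x')(1, S), -48), g) = Mul(Mul(Rational(-1, 3), -48), Rational(-95, 3)) = Mul(16, Rational(-95, 3)) = Rational(-1520, 3)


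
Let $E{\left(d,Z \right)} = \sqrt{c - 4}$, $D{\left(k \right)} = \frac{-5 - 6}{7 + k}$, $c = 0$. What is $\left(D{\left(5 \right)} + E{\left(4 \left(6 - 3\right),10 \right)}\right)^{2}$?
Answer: $\frac{\left(11 - 24 i\right)^{2}}{144} \approx -3.1597 - 3.6667 i$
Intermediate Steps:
$D{\left(k \right)} = - \frac{11}{7 + k}$
$E{\left(d,Z \right)} = 2 i$ ($E{\left(d,Z \right)} = \sqrt{0 - 4} = \sqrt{-4} = 2 i$)
$\left(D{\left(5 \right)} + E{\left(4 \left(6 - 3\right),10 \right)}\right)^{2} = \left(- \frac{11}{7 + 5} + 2 i\right)^{2} = \left(- \frac{11}{12} + 2 i\right)^{2}$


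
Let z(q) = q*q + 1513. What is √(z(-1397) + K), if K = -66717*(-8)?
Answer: √2486858 ≈ 1577.0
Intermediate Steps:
z(q) = 1513 + q² (z(q) = q² + 1513 = 1513 + q²)
K = 533736
√(z(-1397) + K) = √((1513 + (-1397)²) + 533736) = √((1513 + 1951609) + 533736) = √(1953122 + 533736) = √2486858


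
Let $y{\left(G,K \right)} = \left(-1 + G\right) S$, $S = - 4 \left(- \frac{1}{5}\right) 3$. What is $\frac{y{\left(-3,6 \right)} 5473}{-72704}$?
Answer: $\frac{16419}{22720} \approx 0.72267$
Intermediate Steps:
$S = \frac{12}{5}$ ($S = - 4 \left(\left(-1\right) \frac{1}{5}\right) 3 = \left(-4\right) \left(- \frac{1}{5}\right) 3 = \frac{4}{5} \cdot 3 = \frac{12}{5} \approx 2.4$)
$y{\left(G,K \right)} = - \frac{12}{5} + \frac{12 G}{5}$ ($y{\left(G,K \right)} = \left(-1 + G\right) \frac{12}{5} = - \frac{12}{5} + \frac{12 G}{5}$)
$\frac{y{\left(-3,6 \right)} 5473}{-72704} = \frac{\left(- \frac{12}{5} + \frac{12}{5} \left(-3\right)\right) 5473}{-72704} = \left(- \frac{12}{5} - \frac{36}{5}\right) 5473 \left(- \frac{1}{72704}\right) = \left(- \frac{48}{5}\right) 5473 \left(- \frac{1}{72704}\right) = \left(- \frac{262704}{5}\right) \left(- \frac{1}{72704}\right) = \frac{16419}{22720}$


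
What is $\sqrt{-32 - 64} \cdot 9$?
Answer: $36 i \sqrt{6} \approx 88.182 i$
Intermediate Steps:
$\sqrt{-32 - 64} \cdot 9 = \sqrt{-96} \cdot 9 = 4 i \sqrt{6} \cdot 9 = 36 i \sqrt{6}$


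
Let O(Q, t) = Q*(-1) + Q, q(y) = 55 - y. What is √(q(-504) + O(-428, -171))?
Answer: √559 ≈ 23.643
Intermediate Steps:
O(Q, t) = 0 (O(Q, t) = -Q + Q = 0)
√(q(-504) + O(-428, -171)) = √((55 - 1*(-504)) + 0) = √((55 + 504) + 0) = √(559 + 0) = √559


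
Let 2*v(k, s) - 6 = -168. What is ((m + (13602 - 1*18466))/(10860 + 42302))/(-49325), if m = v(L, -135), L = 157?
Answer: 989/524443130 ≈ 1.8858e-6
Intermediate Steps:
v(k, s) = -81 (v(k, s) = 3 + (½)*(-168) = 3 - 84 = -81)
m = -81
((m + (13602 - 1*18466))/(10860 + 42302))/(-49325) = ((-81 + (13602 - 1*18466))/(10860 + 42302))/(-49325) = ((-81 + (13602 - 18466))/53162)*(-1/49325) = ((-81 - 4864)*(1/53162))*(-1/49325) = -4945*1/53162*(-1/49325) = -4945/53162*(-1/49325) = 989/524443130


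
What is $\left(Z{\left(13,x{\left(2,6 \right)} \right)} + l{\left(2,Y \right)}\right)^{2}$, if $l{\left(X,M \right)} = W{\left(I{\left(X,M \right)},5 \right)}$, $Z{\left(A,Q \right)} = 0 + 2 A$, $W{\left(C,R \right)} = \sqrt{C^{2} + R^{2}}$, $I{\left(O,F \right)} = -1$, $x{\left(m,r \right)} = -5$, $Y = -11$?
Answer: $\left(26 + \sqrt{26}\right)^{2} \approx 967.15$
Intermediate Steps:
$Z{\left(A,Q \right)} = 2 A$
$l{\left(X,M \right)} = \sqrt{26}$ ($l{\left(X,M \right)} = \sqrt{\left(-1\right)^{2} + 5^{2}} = \sqrt{1 + 25} = \sqrt{26}$)
$\left(Z{\left(13,x{\left(2,6 \right)} \right)} + l{\left(2,Y \right)}\right)^{2} = \left(2 \cdot 13 + \sqrt{26}\right)^{2} = \left(26 + \sqrt{26}\right)^{2}$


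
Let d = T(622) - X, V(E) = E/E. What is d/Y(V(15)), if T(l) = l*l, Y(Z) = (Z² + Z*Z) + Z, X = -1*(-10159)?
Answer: 125575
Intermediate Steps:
V(E) = 1
X = 10159
Y(Z) = Z + 2*Z² (Y(Z) = (Z² + Z²) + Z = 2*Z² + Z = Z + 2*Z²)
T(l) = l²
d = 376725 (d = 622² - 1*10159 = 386884 - 10159 = 376725)
d/Y(V(15)) = 376725/((1*(1 + 2*1))) = 376725/((1*(1 + 2))) = 376725/((1*3)) = 376725/3 = 376725*(⅓) = 125575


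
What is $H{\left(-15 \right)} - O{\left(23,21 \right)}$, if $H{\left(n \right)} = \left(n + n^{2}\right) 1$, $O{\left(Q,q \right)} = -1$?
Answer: $211$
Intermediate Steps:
$H{\left(n \right)} = n + n^{2}$
$H{\left(-15 \right)} - O{\left(23,21 \right)} = - 15 \left(1 - 15\right) - -1 = \left(-15\right) \left(-14\right) + 1 = 210 + 1 = 211$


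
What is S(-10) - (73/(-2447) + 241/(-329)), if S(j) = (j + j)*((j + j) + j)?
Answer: 483651544/805063 ≈ 600.76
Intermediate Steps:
S(j) = 6*j**2 (S(j) = (2*j)*(2*j + j) = (2*j)*(3*j) = 6*j**2)
S(-10) - (73/(-2447) + 241/(-329)) = 6*(-10)**2 - (73/(-2447) + 241/(-329)) = 6*100 - (73*(-1/2447) + 241*(-1/329)) = 600 - (-73/2447 - 241/329) = 600 - 1*(-613744/805063) = 600 + 613744/805063 = 483651544/805063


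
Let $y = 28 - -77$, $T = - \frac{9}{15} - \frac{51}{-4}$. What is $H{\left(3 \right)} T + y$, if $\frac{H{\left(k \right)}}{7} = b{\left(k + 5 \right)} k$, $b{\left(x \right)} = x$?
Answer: $\frac{10731}{5} \approx 2146.2$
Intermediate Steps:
$H{\left(k \right)} = 7 k \left(5 + k\right)$ ($H{\left(k \right)} = 7 \left(k + 5\right) k = 7 \left(5 + k\right) k = 7 k \left(5 + k\right)$)
$T = \frac{243}{20}$ ($T = \left(-9\right) \frac{1}{15} - - \frac{51}{4} = - \frac{3}{5} + \frac{51}{4} = \frac{243}{20} \approx 12.15$)
$y = 105$ ($y = 28 + 77 = 105$)
$H{\left(3 \right)} T + y = 7 \cdot 3 \left(5 + 3\right) \frac{243}{20} + 105 = 7 \cdot 3 \cdot 8 \cdot \frac{243}{20} + 105 = 168 \cdot \frac{243}{20} + 105 = \frac{10206}{5} + 105 = \frac{10731}{5}$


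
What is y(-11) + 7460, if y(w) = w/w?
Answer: 7461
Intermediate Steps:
y(w) = 1
y(-11) + 7460 = 1 + 7460 = 7461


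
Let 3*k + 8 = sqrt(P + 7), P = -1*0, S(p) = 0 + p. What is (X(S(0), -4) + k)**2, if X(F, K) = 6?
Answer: (10 + sqrt(7))**2/9 ≈ 17.768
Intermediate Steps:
S(p) = p
P = 0
k = -8/3 + sqrt(7)/3 (k = -8/3 + sqrt(0 + 7)/3 = -8/3 + sqrt(7)/3 ≈ -1.7847)
(X(S(0), -4) + k)**2 = (6 + (-8/3 + sqrt(7)/3))**2 = (10/3 + sqrt(7)/3)**2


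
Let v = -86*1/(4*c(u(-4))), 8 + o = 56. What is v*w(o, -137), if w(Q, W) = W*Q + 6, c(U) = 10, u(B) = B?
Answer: 28251/2 ≈ 14126.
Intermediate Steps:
o = 48 (o = -8 + 56 = 48)
w(Q, W) = 6 + Q*W (w(Q, W) = Q*W + 6 = 6 + Q*W)
v = -43/20 (v = -86/(4*10) = -86/40 = -86*1/40 = -43/20 ≈ -2.1500)
v*w(o, -137) = -43*(6 + 48*(-137))/20 = -43*(6 - 6576)/20 = -43/20*(-6570) = 28251/2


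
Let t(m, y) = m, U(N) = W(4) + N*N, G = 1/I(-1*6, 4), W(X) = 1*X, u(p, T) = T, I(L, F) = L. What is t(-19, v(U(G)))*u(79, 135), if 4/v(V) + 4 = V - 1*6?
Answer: -2565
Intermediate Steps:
W(X) = X
G = -⅙ (G = 1/(-1*6) = 1/(-6) = -⅙ ≈ -0.16667)
U(N) = 4 + N² (U(N) = 4 + N*N = 4 + N²)
v(V) = 4/(-10 + V) (v(V) = 4/(-4 + (V - 1*6)) = 4/(-4 + (V - 6)) = 4/(-4 + (-6 + V)) = 4/(-10 + V))
t(-19, v(U(G)))*u(79, 135) = -19*135 = -2565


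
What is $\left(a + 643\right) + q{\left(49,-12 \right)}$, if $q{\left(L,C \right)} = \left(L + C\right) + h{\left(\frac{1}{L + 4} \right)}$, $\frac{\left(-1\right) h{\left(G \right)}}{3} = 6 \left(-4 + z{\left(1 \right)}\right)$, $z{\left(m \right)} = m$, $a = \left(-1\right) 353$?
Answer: $381$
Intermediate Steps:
$a = -353$
$h{\left(G \right)} = 54$ ($h{\left(G \right)} = - 3 \cdot 6 \left(-4 + 1\right) = - 3 \cdot 6 \left(-3\right) = \left(-3\right) \left(-18\right) = 54$)
$q{\left(L,C \right)} = 54 + C + L$ ($q{\left(L,C \right)} = \left(L + C\right) + 54 = \left(C + L\right) + 54 = 54 + C + L$)
$\left(a + 643\right) + q{\left(49,-12 \right)} = \left(-353 + 643\right) + \left(54 - 12 + 49\right) = 290 + 91 = 381$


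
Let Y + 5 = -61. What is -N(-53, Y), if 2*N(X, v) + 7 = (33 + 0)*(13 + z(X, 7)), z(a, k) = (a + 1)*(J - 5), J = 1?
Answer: -3643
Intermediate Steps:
z(a, k) = -4 - 4*a (z(a, k) = (a + 1)*(1 - 5) = (1 + a)*(-4) = -4 - 4*a)
Y = -66 (Y = -5 - 61 = -66)
N(X, v) = 145 - 66*X (N(X, v) = -7/2 + ((33 + 0)*(13 + (-4 - 4*X)))/2 = -7/2 + (33*(9 - 4*X))/2 = -7/2 + (297 - 132*X)/2 = -7/2 + (297/2 - 66*X) = 145 - 66*X)
-N(-53, Y) = -(145 - 66*(-53)) = -(145 + 3498) = -1*3643 = -3643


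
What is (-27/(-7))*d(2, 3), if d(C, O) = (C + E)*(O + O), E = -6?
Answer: -648/7 ≈ -92.571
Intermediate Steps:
d(C, O) = 2*O*(-6 + C) (d(C, O) = (C - 6)*(O + O) = (-6 + C)*(2*O) = 2*O*(-6 + C))
(-27/(-7))*d(2, 3) = (-27/(-7))*(2*3*(-6 + 2)) = (-27*(-1/7))*(2*3*(-4)) = (27/7)*(-24) = -648/7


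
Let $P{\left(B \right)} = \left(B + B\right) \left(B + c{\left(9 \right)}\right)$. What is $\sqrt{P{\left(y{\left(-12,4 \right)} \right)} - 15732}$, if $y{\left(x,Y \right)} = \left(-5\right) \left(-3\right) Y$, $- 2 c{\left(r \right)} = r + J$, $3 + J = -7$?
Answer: $2 i \sqrt{2118} \approx 92.043 i$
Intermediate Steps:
$J = -10$ ($J = -3 - 7 = -10$)
$c{\left(r \right)} = 5 - \frac{r}{2}$ ($c{\left(r \right)} = - \frac{r - 10}{2} = - \frac{-10 + r}{2} = 5 - \frac{r}{2}$)
$y{\left(x,Y \right)} = 15 Y$
$P{\left(B \right)} = 2 B \left(\frac{1}{2} + B\right)$ ($P{\left(B \right)} = \left(B + B\right) \left(B + \left(5 - \frac{9}{2}\right)\right) = 2 B \left(B + \left(5 - \frac{9}{2}\right)\right) = 2 B \left(B + \frac{1}{2}\right) = 2 B \left(\frac{1}{2} + B\right)$)
$\sqrt{P{\left(y{\left(-12,4 \right)} \right)} - 15732} = \sqrt{15 \cdot 4 \left(1 + 2 \cdot 15 \cdot 4\right) - 15732} = \sqrt{60 \left(1 + 2 \cdot 60\right) - 15732} = \sqrt{60 \left(1 + 120\right) - 15732} = \sqrt{60 \cdot 121 - 15732} = \sqrt{7260 - 15732} = \sqrt{-8472} = 2 i \sqrt{2118}$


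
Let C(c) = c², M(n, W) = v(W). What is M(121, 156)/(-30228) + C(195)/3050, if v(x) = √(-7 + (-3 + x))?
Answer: 1521/122 - √146/30228 ≈ 12.467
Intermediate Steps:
v(x) = √(-10 + x)
M(n, W) = √(-10 + W)
M(121, 156)/(-30228) + C(195)/3050 = √(-10 + 156)/(-30228) + 195²/3050 = √146*(-1/30228) + 38025*(1/3050) = -√146/30228 + 1521/122 = 1521/122 - √146/30228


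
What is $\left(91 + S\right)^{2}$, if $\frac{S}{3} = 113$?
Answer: $184900$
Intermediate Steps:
$S = 339$ ($S = 3 \cdot 113 = 339$)
$\left(91 + S\right)^{2} = \left(91 + 339\right)^{2} = 430^{2} = 184900$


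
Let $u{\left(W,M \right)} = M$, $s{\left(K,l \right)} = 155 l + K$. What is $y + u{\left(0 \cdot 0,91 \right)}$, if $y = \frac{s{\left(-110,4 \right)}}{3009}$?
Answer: $\frac{5379}{59} \approx 91.169$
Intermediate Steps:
$s{\left(K,l \right)} = K + 155 l$
$y = \frac{10}{59}$ ($y = \frac{-110 + 155 \cdot 4}{3009} = \left(-110 + 620\right) \frac{1}{3009} = 510 \cdot \frac{1}{3009} = \frac{10}{59} \approx 0.16949$)
$y + u{\left(0 \cdot 0,91 \right)} = \frac{10}{59} + 91 = \frac{5379}{59}$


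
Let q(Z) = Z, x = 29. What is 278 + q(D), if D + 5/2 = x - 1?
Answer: 607/2 ≈ 303.50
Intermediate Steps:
D = 51/2 (D = -5/2 + (29 - 1) = -5/2 + 28 = 51/2 ≈ 25.500)
278 + q(D) = 278 + 51/2 = 607/2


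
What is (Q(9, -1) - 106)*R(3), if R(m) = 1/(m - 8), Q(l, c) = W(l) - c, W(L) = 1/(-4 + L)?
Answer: 524/25 ≈ 20.960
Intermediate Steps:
Q(l, c) = 1/(-4 + l) - c
R(m) = 1/(-8 + m)
(Q(9, -1) - 106)*R(3) = ((1 - 1*(-1)*(-4 + 9))/(-4 + 9) - 106)/(-8 + 3) = ((1 - 1*(-1)*5)/5 - 106)/(-5) = ((1 + 5)/5 - 106)*(-1/5) = ((1/5)*6 - 106)*(-1/5) = (6/5 - 106)*(-1/5) = -524/5*(-1/5) = 524/25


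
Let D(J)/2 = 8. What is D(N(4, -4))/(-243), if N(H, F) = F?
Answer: -16/243 ≈ -0.065844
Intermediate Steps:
D(J) = 16 (D(J) = 2*8 = 16)
D(N(4, -4))/(-243) = 16/(-243) = -1/243*16 = -16/243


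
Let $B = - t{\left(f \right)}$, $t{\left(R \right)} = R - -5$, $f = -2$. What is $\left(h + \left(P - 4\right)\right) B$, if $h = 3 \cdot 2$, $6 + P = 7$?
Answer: $-9$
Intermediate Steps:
$P = 1$ ($P = -6 + 7 = 1$)
$t{\left(R \right)} = 5 + R$ ($t{\left(R \right)} = R + 5 = 5 + R$)
$h = 6$
$B = -3$ ($B = - (5 - 2) = \left(-1\right) 3 = -3$)
$\left(h + \left(P - 4\right)\right) B = \left(6 + \left(1 - 4\right)\right) \left(-3\right) = \left(6 - 3\right) \left(-3\right) = 3 \left(-3\right) = -9$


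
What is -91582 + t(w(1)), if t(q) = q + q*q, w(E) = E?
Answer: -91580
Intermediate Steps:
t(q) = q + q²
-91582 + t(w(1)) = -91582 + 1*(1 + 1) = -91582 + 1*2 = -91582 + 2 = -91580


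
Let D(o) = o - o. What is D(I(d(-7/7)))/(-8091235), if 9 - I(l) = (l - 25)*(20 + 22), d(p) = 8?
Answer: 0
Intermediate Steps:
I(l) = 1059 - 42*l (I(l) = 9 - (l - 25)*(20 + 22) = 9 - (-25 + l)*42 = 9 - (-1050 + 42*l) = 9 + (1050 - 42*l) = 1059 - 42*l)
D(o) = 0
D(I(d(-7/7)))/(-8091235) = 0/(-8091235) = 0*(-1/8091235) = 0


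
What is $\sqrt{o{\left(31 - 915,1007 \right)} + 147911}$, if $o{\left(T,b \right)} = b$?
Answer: $\sqrt{148918} \approx 385.9$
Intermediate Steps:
$\sqrt{o{\left(31 - 915,1007 \right)} + 147911} = \sqrt{1007 + 147911} = \sqrt{148918}$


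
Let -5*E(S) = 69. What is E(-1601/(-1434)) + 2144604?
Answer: 10722951/5 ≈ 2.1446e+6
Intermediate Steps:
E(S) = -69/5 (E(S) = -⅕*69 = -69/5)
E(-1601/(-1434)) + 2144604 = -69/5 + 2144604 = 10722951/5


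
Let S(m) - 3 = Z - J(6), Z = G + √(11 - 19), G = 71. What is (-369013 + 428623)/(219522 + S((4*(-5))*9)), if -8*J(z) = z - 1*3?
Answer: 279256318160/1028748115651 - 2543360*I*√2/1028748115651 ≈ 0.27145 - 3.4963e-6*I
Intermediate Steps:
J(z) = 3/8 - z/8 (J(z) = -(z - 1*3)/8 = -(z - 3)/8 = -(-3 + z)/8 = 3/8 - z/8)
Z = 71 + 2*I*√2 (Z = 71 + √(11 - 19) = 71 + √(-8) = 71 + 2*I*√2 ≈ 71.0 + 2.8284*I)
S(m) = 595/8 + 2*I*√2 (S(m) = 3 + ((71 + 2*I*√2) - (3/8 - ⅛*6)) = 3 + ((71 + 2*I*√2) - (3/8 - ¾)) = 3 + ((71 + 2*I*√2) - 1*(-3/8)) = 3 + ((71 + 2*I*√2) + 3/8) = 3 + (571/8 + 2*I*√2) = 595/8 + 2*I*√2)
(-369013 + 428623)/(219522 + S((4*(-5))*9)) = (-369013 + 428623)/(219522 + (595/8 + 2*I*√2)) = 59610/(1756771/8 + 2*I*√2)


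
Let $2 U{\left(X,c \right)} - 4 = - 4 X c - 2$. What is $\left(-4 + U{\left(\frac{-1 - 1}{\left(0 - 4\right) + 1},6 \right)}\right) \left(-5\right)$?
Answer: $55$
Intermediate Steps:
$U{\left(X,c \right)} = 1 - 2 X c$ ($U{\left(X,c \right)} = 2 + \frac{- 4 X c - 2}{2} = 2 + \frac{-2 - 4 X c}{2} = 2 - \left(1 + 2 X c\right) = 1 - 2 X c$)
$\left(-4 + U{\left(\frac{-1 - 1}{\left(0 - 4\right) + 1},6 \right)}\right) \left(-5\right) = \left(-4 + \left(1 - 2 \frac{-1 - 1}{\left(0 - 4\right) + 1} \cdot 6\right)\right) \left(-5\right) = \left(-4 + \left(1 - 2 \left(- \frac{2}{-4 + 1}\right) 6\right)\right) \left(-5\right) = \left(-4 + \left(1 - 2 \left(- \frac{2}{-3}\right) 6\right)\right) \left(-5\right) = \left(-4 + \left(1 - 2 \left(\left(-2\right) \left(- \frac{1}{3}\right)\right) 6\right)\right) \left(-5\right) = \left(-4 + \left(1 - \frac{4}{3} \cdot 6\right)\right) \left(-5\right) = \left(-4 + \left(1 - 8\right)\right) \left(-5\right) = \left(-4 - 7\right) \left(-5\right) = \left(-11\right) \left(-5\right) = 55$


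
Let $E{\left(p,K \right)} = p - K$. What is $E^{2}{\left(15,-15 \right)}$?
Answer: $900$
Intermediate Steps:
$E^{2}{\left(15,-15 \right)} = \left(15 - -15\right)^{2} = \left(15 + 15\right)^{2} = 30^{2} = 900$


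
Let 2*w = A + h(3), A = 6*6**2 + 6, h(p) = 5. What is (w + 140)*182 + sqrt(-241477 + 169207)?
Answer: 46137 + 3*I*sqrt(8030) ≈ 46137.0 + 268.83*I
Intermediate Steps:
A = 222 (A = 6*36 + 6 = 216 + 6 = 222)
w = 227/2 (w = (222 + 5)/2 = (1/2)*227 = 227/2 ≈ 113.50)
(w + 140)*182 + sqrt(-241477 + 169207) = (227/2 + 140)*182 + sqrt(-241477 + 169207) = (507/2)*182 + sqrt(-72270) = 46137 + 3*I*sqrt(8030)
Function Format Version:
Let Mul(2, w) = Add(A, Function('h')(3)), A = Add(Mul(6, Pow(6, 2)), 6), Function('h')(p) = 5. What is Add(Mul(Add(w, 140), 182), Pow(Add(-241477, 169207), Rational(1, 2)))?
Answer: Add(46137, Mul(3, I, Pow(8030, Rational(1, 2)))) ≈ Add(46137., Mul(268.83, I))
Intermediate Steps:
A = 222 (A = Add(Mul(6, 36), 6) = Add(216, 6) = 222)
w = Rational(227, 2) (w = Mul(Rational(1, 2), Add(222, 5)) = Mul(Rational(1, 2), 227) = Rational(227, 2) ≈ 113.50)
Add(Mul(Add(w, 140), 182), Pow(Add(-241477, 169207), Rational(1, 2))) = Add(Mul(Add(Rational(227, 2), 140), 182), Pow(Add(-241477, 169207), Rational(1, 2))) = Add(Mul(Rational(507, 2), 182), Pow(-72270, Rational(1, 2))) = Add(46137, Mul(3, I, Pow(8030, Rational(1, 2))))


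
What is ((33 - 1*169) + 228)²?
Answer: 8464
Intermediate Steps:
((33 - 1*169) + 228)² = ((33 - 169) + 228)² = (-136 + 228)² = 92² = 8464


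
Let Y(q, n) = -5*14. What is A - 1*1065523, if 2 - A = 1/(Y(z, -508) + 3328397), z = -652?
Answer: -3546402313368/3328327 ≈ -1.0655e+6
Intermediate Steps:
Y(q, n) = -70
A = 6656653/3328327 (A = 2 - 1/(-70 + 3328397) = 2 - 1/3328327 = 6656653/3328327 ≈ 2.0000)
A - 1*1065523 = 6656653/3328327 - 1*1065523 = 6656653/3328327 - 1065523 = -3546402313368/3328327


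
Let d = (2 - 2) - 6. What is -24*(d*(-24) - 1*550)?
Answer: 9744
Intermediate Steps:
d = -6 (d = 0 - 6 = -6)
-24*(d*(-24) - 1*550) = -24*(-6*(-24) - 1*550) = -24*(144 - 550) = -24*(-406) = 9744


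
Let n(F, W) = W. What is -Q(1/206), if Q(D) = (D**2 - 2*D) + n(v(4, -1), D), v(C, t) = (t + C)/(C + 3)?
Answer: 205/42436 ≈ 0.0048308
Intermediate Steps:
v(C, t) = (C + t)/(3 + C)
Q(D) = D**2 - D (Q(D) = (D**2 - 2*D) + D = D**2 - D)
-Q(1/206) = -(-1 + 1/206)/206 = -(-205)/(206*206) = -1*(-205/42436) = 205/42436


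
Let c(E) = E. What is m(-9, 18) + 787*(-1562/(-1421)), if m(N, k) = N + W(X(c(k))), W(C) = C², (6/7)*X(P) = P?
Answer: 1843166/1421 ≈ 1297.1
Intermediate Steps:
X(P) = 7*P/6
m(N, k) = N + 49*k²/36 (m(N, k) = N + (7*k/6)² = N + 49*k²/36)
m(-9, 18) + 787*(-1562/(-1421)) = (-9 + (49/36)*18²) + 787*(-1562/(-1421)) = (-9 + (49/36)*324) + 787*(-1562*(-1/1421)) = (-9 + 441) + 787*(1562/1421) = 432 + 1229294/1421 = 1843166/1421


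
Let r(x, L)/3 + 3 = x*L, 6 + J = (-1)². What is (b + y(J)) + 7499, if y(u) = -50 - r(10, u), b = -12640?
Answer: -5032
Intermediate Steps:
J = -5 (J = -6 + (-1)² = -6 + 1 = -5)
r(x, L) = -9 + 3*L*x (r(x, L) = -9 + 3*(x*L) = -9 + 3*(L*x) = -9 + 3*L*x)
y(u) = -41 - 30*u (y(u) = -50 - (-9 + 3*u*10) = -50 - (-9 + 30*u) = -50 + (9 - 30*u) = -41 - 30*u)
(b + y(J)) + 7499 = (-12640 + (-41 - 30*(-5))) + 7499 = (-12640 + (-41 + 150)) + 7499 = (-12640 + 109) + 7499 = -12531 + 7499 = -5032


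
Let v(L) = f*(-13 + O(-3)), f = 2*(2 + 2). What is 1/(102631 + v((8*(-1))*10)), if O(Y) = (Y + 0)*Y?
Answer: 1/102599 ≈ 9.7467e-6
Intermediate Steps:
f = 8 (f = 2*4 = 8)
O(Y) = Y² (O(Y) = Y*Y = Y²)
v(L) = -32 (v(L) = 8*(-13 + (-3)²) = 8*(-13 + 9) = 8*(-4) = -32)
1/(102631 + v((8*(-1))*10)) = 1/(102631 - 32) = 1/102599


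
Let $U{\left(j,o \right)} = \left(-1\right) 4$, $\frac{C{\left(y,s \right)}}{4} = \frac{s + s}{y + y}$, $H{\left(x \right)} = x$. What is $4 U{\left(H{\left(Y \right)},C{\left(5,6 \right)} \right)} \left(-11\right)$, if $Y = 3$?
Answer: $176$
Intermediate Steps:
$C{\left(y,s \right)} = \frac{4 s}{y}$ ($C{\left(y,s \right)} = 4 \frac{s + s}{y + y} = 4 \frac{2 s}{2 y} = 4 \cdot 2 s \frac{1}{2 y} = 4 \frac{s}{y} = \frac{4 s}{y}$)
$U{\left(j,o \right)} = -4$
$4 U{\left(H{\left(Y \right)},C{\left(5,6 \right)} \right)} \left(-11\right) = 4 \left(-4\right) \left(-11\right) = \left(-16\right) \left(-11\right) = 176$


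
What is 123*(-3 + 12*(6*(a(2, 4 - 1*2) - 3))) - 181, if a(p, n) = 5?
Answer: 17162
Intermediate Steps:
123*(-3 + 12*(6*(a(2, 4 - 1*2) - 3))) - 181 = 123*(-3 + 12*(6*(5 - 3))) - 181 = 123*(-3 + 12*(6*2)) - 181 = 123*(-3 + 12*12) - 181 = 123*(-3 + 144) - 181 = 123*141 - 181 = 17343 - 181 = 17162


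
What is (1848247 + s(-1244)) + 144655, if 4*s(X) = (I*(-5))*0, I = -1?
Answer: 1992902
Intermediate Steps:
s(X) = 0 (s(X) = (-1*(-5)*0)/4 = (5*0)/4 = (¼)*0 = 0)
(1848247 + s(-1244)) + 144655 = (1848247 + 0) + 144655 = 1848247 + 144655 = 1992902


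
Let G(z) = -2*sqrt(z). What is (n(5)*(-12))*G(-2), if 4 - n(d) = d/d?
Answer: 72*I*sqrt(2) ≈ 101.82*I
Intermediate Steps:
n(d) = 3 (n(d) = 4 - d/d = 4 - 1*1 = 4 - 1 = 3)
(n(5)*(-12))*G(-2) = (3*(-12))*(-2*I*sqrt(2)) = -(-72)*I*sqrt(2) = 72*I*sqrt(2)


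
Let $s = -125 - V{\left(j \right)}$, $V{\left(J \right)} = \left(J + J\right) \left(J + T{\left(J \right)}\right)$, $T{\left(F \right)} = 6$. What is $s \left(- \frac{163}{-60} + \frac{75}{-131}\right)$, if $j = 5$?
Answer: $- \frac{792091}{1572} \approx -503.87$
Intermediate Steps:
$V{\left(J \right)} = 2 J \left(6 + J\right)$ ($V{\left(J \right)} = \left(J + J\right) \left(J + 6\right) = 2 J \left(6 + J\right)$)
$s = -235$ ($s = -125 - 2 \cdot 5 \left(6 + 5\right) = -125 - 2 \cdot 5 \cdot 11 = -125 - 110 = -235$)
$s \left(- \frac{163}{-60} + \frac{75}{-131}\right) = - 235 \left(- \frac{163}{-60} + \frac{75}{-131}\right) = - 235 \left(\left(-163\right) \left(- \frac{1}{60}\right) + 75 \left(- \frac{1}{131}\right)\right) = - 235 \left(\frac{163}{60} - \frac{75}{131}\right) = \left(-235\right) \frac{16853}{7860} = - \frac{792091}{1572}$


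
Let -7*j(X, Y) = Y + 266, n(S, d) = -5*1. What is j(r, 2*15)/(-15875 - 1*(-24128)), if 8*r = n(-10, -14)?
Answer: -296/57771 ≈ -0.0051237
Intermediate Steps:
n(S, d) = -5
r = -5/8 (r = (⅛)*(-5) = -5/8 ≈ -0.62500)
j(X, Y) = -38 - Y/7 (j(X, Y) = -(Y + 266)/7 = -(266 + Y)/7 = -38 - Y/7)
j(r, 2*15)/(-15875 - 1*(-24128)) = (-38 - 2*15/7)/(-15875 - 1*(-24128)) = (-38 - ⅐*30)/(-15875 + 24128) = (-38 - 30/7)/8253 = -296/7*1/8253 = -296/57771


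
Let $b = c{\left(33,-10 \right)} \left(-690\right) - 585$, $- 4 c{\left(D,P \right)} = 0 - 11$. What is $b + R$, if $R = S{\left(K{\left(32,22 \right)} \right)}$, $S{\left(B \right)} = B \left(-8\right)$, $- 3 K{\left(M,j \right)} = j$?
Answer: $- \frac{14543}{6} \approx -2423.8$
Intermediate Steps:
$K{\left(M,j \right)} = - \frac{j}{3}$
$c{\left(D,P \right)} = \frac{11}{4}$ ($c{\left(D,P \right)} = - \frac{0 - 11}{4} = \left(- \frac{1}{4}\right) \left(-11\right) = \frac{11}{4}$)
$S{\left(B \right)} = - 8 B$
$b = - \frac{4965}{2}$ ($b = \frac{11}{4} \left(-690\right) - 585 = - \frac{3795}{2} - 585 = - \frac{4965}{2} \approx -2482.5$)
$R = \frac{176}{3}$ ($R = - 8 \left(\left(- \frac{1}{3}\right) 22\right) = \left(-8\right) \left(- \frac{22}{3}\right) = \frac{176}{3} \approx 58.667$)
$b + R = - \frac{4965}{2} + \frac{176}{3} = - \frac{14543}{6}$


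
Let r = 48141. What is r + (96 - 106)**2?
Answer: 48241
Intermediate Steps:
r + (96 - 106)**2 = 48141 + (96 - 106)**2 = 48141 + (-10)**2 = 48141 + 100 = 48241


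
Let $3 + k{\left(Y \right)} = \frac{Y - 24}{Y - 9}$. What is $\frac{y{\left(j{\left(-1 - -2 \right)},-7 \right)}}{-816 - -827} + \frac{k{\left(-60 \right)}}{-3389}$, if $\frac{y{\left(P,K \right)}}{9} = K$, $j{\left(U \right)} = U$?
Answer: $- \frac{4910210}{857417} \approx -5.7267$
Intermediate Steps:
$y{\left(P,K \right)} = 9 K$
$k{\left(Y \right)} = -3 + \frac{-24 + Y}{-9 + Y}$ ($k{\left(Y \right)} = -3 + \frac{Y - 24}{Y - 9} = -3 + \frac{Y - 24}{-9 + Y} = -3 + \frac{-24 + Y}{-9 + Y}$)
$\frac{y{\left(j{\left(-1 - -2 \right)},-7 \right)}}{-816 - -827} + \frac{k{\left(-60 \right)}}{-3389} = \frac{9 \left(-7\right)}{-816 - -827} + \frac{\frac{1}{-9 - 60} \left(3 - -120\right)}{-3389} = - \frac{63}{-816 + 827} + \frac{3 + 120}{-69} \left(- \frac{1}{3389}\right) = - \frac{63}{11} + \left(- \frac{1}{69}\right) 123 \left(- \frac{1}{3389}\right) = \left(-63\right) \frac{1}{11} - - \frac{41}{77947} = - \frac{63}{11} + \frac{41}{77947} = - \frac{4910210}{857417}$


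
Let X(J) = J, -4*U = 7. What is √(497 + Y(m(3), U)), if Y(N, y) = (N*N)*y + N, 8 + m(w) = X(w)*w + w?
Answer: √473 ≈ 21.749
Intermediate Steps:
U = -7/4 (U = -¼*7 = -7/4 ≈ -1.7500)
m(w) = -8 + w + w² (m(w) = -8 + (w*w + w) = -8 + (w² + w) = -8 + (w + w²) = -8 + w + w²)
Y(N, y) = N + y*N² (Y(N, y) = N²*y + N = y*N² + N = N + y*N²)
√(497 + Y(m(3), U)) = √(497 + (-8 + 3 + 3²)*(1 + (-8 + 3 + 3²)*(-7/4))) = √(497 + (-8 + 3 + 9)*(1 + (-8 + 3 + 9)*(-7/4))) = √(497 + 4*(1 + 4*(-7/4))) = √(497 + 4*(1 - 7)) = √(497 + 4*(-6)) = √(497 - 24) = √473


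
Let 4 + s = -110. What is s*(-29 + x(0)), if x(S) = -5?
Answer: 3876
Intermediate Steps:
s = -114 (s = -4 - 110 = -114)
s*(-29 + x(0)) = -114*(-29 - 5) = -114*(-34) = 3876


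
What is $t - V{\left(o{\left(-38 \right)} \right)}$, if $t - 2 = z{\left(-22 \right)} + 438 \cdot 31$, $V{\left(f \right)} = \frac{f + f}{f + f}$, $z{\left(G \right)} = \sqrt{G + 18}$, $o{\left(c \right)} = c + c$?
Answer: $13579 + 2 i \approx 13579.0 + 2.0 i$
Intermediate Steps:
$o{\left(c \right)} = 2 c$
$z{\left(G \right)} = \sqrt{18 + G}$
$V{\left(f \right)} = 1$ ($V{\left(f \right)} = \frac{2 f}{2 f} = 2 f \frac{1}{2 f} = 1$)
$t = 13580 + 2 i$ ($t = 2 + \left(\sqrt{18 - 22} + 438 \cdot 31\right) = 2 + \left(\sqrt{-4} + 13578\right) = 2 + \left(2 i + 13578\right) = 2 + \left(13578 + 2 i\right) = 13580 + 2 i \approx 13580.0 + 2.0 i$)
$t - V{\left(o{\left(-38 \right)} \right)} = \left(13580 + 2 i\right) - 1 = 13579 + 2 i$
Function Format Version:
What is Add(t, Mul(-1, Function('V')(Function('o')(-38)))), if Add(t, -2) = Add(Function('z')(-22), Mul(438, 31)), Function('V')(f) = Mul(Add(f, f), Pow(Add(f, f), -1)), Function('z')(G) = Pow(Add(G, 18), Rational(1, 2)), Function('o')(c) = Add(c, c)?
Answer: Add(13579, Mul(2, I)) ≈ Add(13579., Mul(2.0000, I))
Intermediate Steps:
Function('o')(c) = Mul(2, c)
Function('z')(G) = Pow(Add(18, G), Rational(1, 2))
Function('V')(f) = 1 (Function('V')(f) = Mul(Mul(2, f), Pow(Mul(2, f), -1)) = Mul(Mul(2, f), Mul(Rational(1, 2), Pow(f, -1))) = 1)
t = Add(13580, Mul(2, I)) (t = Add(2, Add(Pow(Add(18, -22), Rational(1, 2)), Mul(438, 31))) = Add(2, Add(Pow(-4, Rational(1, 2)), 13578)) = Add(2, Add(Mul(2, I), 13578)) = Add(2, Add(13578, Mul(2, I))) = Add(13580, Mul(2, I)) ≈ Add(13580., Mul(2.0000, I)))
Add(t, Mul(-1, Function('V')(Function('o')(-38)))) = Add(Add(13580, Mul(2, I)), Mul(-1, 1)) = Add(Add(13580, Mul(2, I)), -1) = Add(13579, Mul(2, I))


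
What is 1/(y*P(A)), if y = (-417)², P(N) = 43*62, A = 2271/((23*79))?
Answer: 1/463588074 ≈ 2.1571e-9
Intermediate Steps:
A = 2271/1817 ≈ 1.2499
P(N) = 2666
y = 173889
1/(y*P(A)) = 1/(173889*2666) = (1/173889)*(1/2666) = 1/463588074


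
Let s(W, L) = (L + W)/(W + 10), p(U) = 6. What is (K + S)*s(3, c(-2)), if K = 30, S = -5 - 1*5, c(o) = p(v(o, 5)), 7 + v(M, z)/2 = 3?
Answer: 180/13 ≈ 13.846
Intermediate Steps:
v(M, z) = -8 (v(M, z) = -14 + 2*3 = -14 + 6 = -8)
c(o) = 6
s(W, L) = (L + W)/(10 + W)
S = -10 (S = -5 - 5 = -10)
(K + S)*s(3, c(-2)) = (30 - 10)*((6 + 3)/(10 + 3)) = 20*(9/13) = 180/13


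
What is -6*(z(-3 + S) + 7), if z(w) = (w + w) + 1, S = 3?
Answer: -48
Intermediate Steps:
z(w) = 1 + 2*w (z(w) = 2*w + 1 = 1 + 2*w)
-6*(z(-3 + S) + 7) = -6*((1 + 2*(-3 + 3)) + 7) = -6*((1 + 2*0) + 7) = -6*((1 + 0) + 7) = -6*(1 + 7) = -6*8 = -48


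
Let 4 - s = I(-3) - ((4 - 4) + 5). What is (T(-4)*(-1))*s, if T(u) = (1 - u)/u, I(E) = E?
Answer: 15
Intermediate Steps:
s = 12 (s = 4 - (-3 - ((4 - 4) + 5)) = 4 - (-3 - (0 + 5)) = 4 - (-3 - 1*5) = 4 - (-3 - 5) = 4 - 1*(-8) = 4 + 8 = 12)
T(u) = (1 - u)/u
(T(-4)*(-1))*s = (((1 - 1*(-4))/(-4))*(-1))*12 = (-(1 + 4)/4*(-1))*12 = (-1/4*5*(-1))*12 = -5/4*(-1)*12 = (5/4)*12 = 15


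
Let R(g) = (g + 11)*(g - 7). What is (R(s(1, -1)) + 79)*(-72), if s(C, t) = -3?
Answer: 72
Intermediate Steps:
R(g) = (-7 + g)*(11 + g) (R(g) = (11 + g)*(-7 + g) = (-7 + g)*(11 + g))
(R(s(1, -1)) + 79)*(-72) = ((-77 + (-3)**2 + 4*(-3)) + 79)*(-72) = ((-77 + 9 - 12) + 79)*(-72) = (-80 + 79)*(-72) = -1*(-72) = 72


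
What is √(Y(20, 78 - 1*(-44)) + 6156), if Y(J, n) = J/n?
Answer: √22907086/61 ≈ 78.461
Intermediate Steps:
√(Y(20, 78 - 1*(-44)) + 6156) = √(20/(78 - 1*(-44)) + 6156) = √(20/(78 + 44) + 6156) = √(20/122 + 6156) = √(20*(1/122) + 6156) = √(10/61 + 6156) = √(375526/61) = √22907086/61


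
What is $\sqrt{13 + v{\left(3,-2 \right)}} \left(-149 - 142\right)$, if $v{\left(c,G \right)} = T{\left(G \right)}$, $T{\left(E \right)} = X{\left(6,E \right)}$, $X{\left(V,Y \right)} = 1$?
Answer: $- 291 \sqrt{14} \approx -1088.8$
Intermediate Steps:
$T{\left(E \right)} = 1$
$v{\left(c,G \right)} = 1$
$\sqrt{13 + v{\left(3,-2 \right)}} \left(-149 - 142\right) = \sqrt{13 + 1} \left(-149 - 142\right) = \sqrt{14} \left(-291\right) = - 291 \sqrt{14}$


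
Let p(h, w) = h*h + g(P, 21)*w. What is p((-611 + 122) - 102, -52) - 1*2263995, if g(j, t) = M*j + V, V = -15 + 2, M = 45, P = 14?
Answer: -1946798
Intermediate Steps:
V = -13
g(j, t) = -13 + 45*j (g(j, t) = 45*j - 13 = -13 + 45*j)
p(h, w) = h² + 617*w (p(h, w) = h*h + (-13 + 45*14)*w = h² + (-13 + 630)*w = h² + 617*w)
p((-611 + 122) - 102, -52) - 1*2263995 = (((-611 + 122) - 102)² + 617*(-52)) - 1*2263995 = ((-489 - 102)² - 32084) - 2263995 = ((-591)² - 32084) - 2263995 = (349281 - 32084) - 2263995 = 317197 - 2263995 = -1946798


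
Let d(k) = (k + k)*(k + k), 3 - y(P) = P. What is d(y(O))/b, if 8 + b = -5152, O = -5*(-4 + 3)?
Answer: -2/645 ≈ -0.0031008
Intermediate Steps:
O = 5 (O = -5*(-1) = 5)
b = -5160 (b = -8 - 5152 = -5160)
y(P) = 3 - P
d(k) = 4*k**2 (d(k) = (2*k)*(2*k) = 4*k**2)
d(y(O))/b = (4*(3 - 1*5)**2)/(-5160) = (4*(3 - 5)**2)*(-1/5160) = (4*(-2)**2)*(-1/5160) = (4*4)*(-1/5160) = 16*(-1/5160) = -2/645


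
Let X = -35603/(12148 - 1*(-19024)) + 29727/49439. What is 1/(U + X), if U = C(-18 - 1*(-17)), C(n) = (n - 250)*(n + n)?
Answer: 1541112508/772804952343 ≈ 0.0019942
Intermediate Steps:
X = -833526673/1541112508 (X = -35603/(12148 + 19024) + 29727*(1/49439) = -35603/31172 + 29727/49439 = -833526673/1541112508 ≈ -0.54086)
C(n) = 2*n*(-250 + n) (C(n) = (-250 + n)*(2*n) = 2*n*(-250 + n))
U = 502 (U = 2*(-18 - 1*(-17))*(-250 + (-18 - 1*(-17))) = 2*(-18 + 17)*(-250 + (-18 + 17)) = 2*(-1)*(-250 - 1) = 2*(-1)*(-251) = 502)
1/(U + X) = 1/(502 - 833526673/1541112508) = 1/(772804952343/1541112508) = 1541112508/772804952343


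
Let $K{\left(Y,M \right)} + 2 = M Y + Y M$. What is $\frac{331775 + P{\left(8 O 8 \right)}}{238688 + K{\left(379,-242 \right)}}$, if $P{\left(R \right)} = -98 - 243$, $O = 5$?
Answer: $\frac{165717}{27625} \approx 5.9988$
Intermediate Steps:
$K{\left(Y,M \right)} = -2 + 2 M Y$ ($K{\left(Y,M \right)} = -2 + \left(M Y + Y M\right) = -2 + \left(M Y + M Y\right) = -2 + 2 M Y$)
$P{\left(R \right)} = -341$
$\frac{331775 + P{\left(8 O 8 \right)}}{238688 + K{\left(379,-242 \right)}} = \frac{331775 - 341}{238688 + \left(-2 + 2 \left(-242\right) 379\right)} = \frac{331434}{238688 - 183438} = \frac{331434}{55250} = 331434 \cdot \frac{1}{55250} = \frac{165717}{27625}$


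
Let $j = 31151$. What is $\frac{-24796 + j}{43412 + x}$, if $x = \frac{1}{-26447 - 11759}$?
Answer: $\frac{5921930}{40453631} \approx 0.14639$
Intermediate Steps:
$x = - \frac{1}{38206}$ ($x = \frac{1}{-38206} = - \frac{1}{38206} \approx -2.6174 \cdot 10^{-5}$)
$\frac{-24796 + j}{43412 + x} = \frac{-24796 + 31151}{43412 - \frac{1}{38206}} = \frac{6355}{\frac{1658598871}{38206}} = 6355 \cdot \frac{38206}{1658598871} = \frac{5921930}{40453631}$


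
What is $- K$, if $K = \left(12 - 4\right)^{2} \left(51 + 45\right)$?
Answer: $-6144$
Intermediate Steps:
$K = 6144$ ($K = 8^{2} \cdot 96 = 64 \cdot 96 = 6144$)
$- K = \left(-1\right) 6144 = -6144$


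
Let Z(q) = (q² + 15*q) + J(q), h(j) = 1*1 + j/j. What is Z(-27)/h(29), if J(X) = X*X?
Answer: 1053/2 ≈ 526.50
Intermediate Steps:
J(X) = X²
h(j) = 2 (h(j) = 1 + 1 = 2)
Z(q) = 2*q² + 15*q (Z(q) = (q² + 15*q) + q² = 2*q² + 15*q)
Z(-27)/h(29) = -27*(15 + 2*(-27))/2 = -27*(15 - 54)*(½) = -27*(-39)*(½) = 1053*(½) = 1053/2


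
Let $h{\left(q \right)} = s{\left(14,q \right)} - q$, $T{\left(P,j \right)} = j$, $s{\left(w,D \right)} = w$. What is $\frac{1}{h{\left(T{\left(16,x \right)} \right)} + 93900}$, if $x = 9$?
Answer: $\frac{1}{93905} \approx 1.0649 \cdot 10^{-5}$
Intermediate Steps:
$h{\left(q \right)} = 14 - q$
$\frac{1}{h{\left(T{\left(16,x \right)} \right)} + 93900} = \frac{1}{\left(14 - 9\right) + 93900} = \frac{1}{5 + 93900} = \frac{1}{93905}$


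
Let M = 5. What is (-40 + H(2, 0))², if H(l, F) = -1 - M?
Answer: 2116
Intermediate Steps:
H(l, F) = -6 (H(l, F) = -1 - 1*5 = -1 - 5 = -6)
(-40 + H(2, 0))² = (-40 - 6)² = (-46)² = 2116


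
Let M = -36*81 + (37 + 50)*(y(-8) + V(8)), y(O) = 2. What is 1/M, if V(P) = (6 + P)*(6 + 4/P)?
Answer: 1/5175 ≈ 0.00019324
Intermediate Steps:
M = 5175 (M = -36*81 + (37 + 50)*(2 + (40 + 6*8 + 24/8)) = -2916 + 87*(2 + (40 + 48 + 24*(⅛))) = -2916 + 87*(2 + (40 + 48 + 3)) = -2916 + 87*(2 + 91) = -2916 + 87*93 = -2916 + 8091 = 5175)
1/M = 1/5175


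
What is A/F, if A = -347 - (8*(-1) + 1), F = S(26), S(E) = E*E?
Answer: -85/169 ≈ -0.50296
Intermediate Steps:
S(E) = E²
F = 676 (F = 26² = 676)
A = -340 (A = -347 - (-8 + 1) = -347 - 1*(-7) = -347 + 7 = -340)
A/F = -340/676 = -340*1/676 = -85/169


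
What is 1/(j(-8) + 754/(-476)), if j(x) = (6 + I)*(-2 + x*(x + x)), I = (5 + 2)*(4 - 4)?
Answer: 238/179551 ≈ 0.0013255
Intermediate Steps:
I = 0 (I = 7*0 = 0)
j(x) = -12 + 12*x² (j(x) = (6 + 0)*(-2 + x*(x + x)) = 6*(-2 + x*(2*x)) = 6*(-2 + 2*x²) = -12 + 12*x²)
1/(j(-8) + 754/(-476)) = 1/((-12 + 12*(-8)²) + 754/(-476)) = 1/((-12 + 12*64) + 754*(-1/476)) = 1/((-12 + 768) - 377/238) = 1/(756 - 377/238) = 1/(179551/238) = 238/179551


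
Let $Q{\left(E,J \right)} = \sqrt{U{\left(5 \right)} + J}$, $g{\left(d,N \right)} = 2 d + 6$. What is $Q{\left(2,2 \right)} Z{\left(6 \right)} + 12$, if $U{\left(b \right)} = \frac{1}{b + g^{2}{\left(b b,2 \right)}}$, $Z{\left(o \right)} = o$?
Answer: $12 + \frac{2 \sqrt{2192767}}{349} \approx 20.486$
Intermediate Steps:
$g{\left(d,N \right)} = 6 + 2 d$
$U{\left(b \right)} = \frac{1}{b + \left(6 + 2 b^{2}\right)^{2}}$ ($U{\left(b \right)} = \frac{1}{b + \left(6 + 2 b b\right)^{2}} = \frac{1}{b + \left(6 + 2 b^{2}\right)^{2}}$)
$Q{\left(E,J \right)} = \sqrt{\frac{1}{3141} + J}$ ($Q{\left(E,J \right)} = \sqrt{\frac{1}{5 + 4 \left(3 + 5^{2}\right)^{2}} + J} = \sqrt{\frac{1}{5 + 4 \left(3 + 25\right)^{2}} + J} = \sqrt{\frac{1}{5 + 4 \cdot 28^{2}} + J} = \sqrt{\frac{1}{5 + 4 \cdot 784} + J} = \sqrt{\frac{1}{5 + 3136} + J} = \sqrt{\frac{1}{3141} + J}$)
$Q{\left(2,2 \right)} Z{\left(6 \right)} + 12 = \frac{\sqrt{349 + 1096209 \cdot 2}}{1047} \cdot 6 + 12 = \frac{\sqrt{349 + 2192418}}{1047} \cdot 6 + 12 = \frac{\sqrt{2192767}}{1047} \cdot 6 + 12 = \frac{2 \sqrt{2192767}}{349} + 12 = 12 + \frac{2 \sqrt{2192767}}{349}$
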